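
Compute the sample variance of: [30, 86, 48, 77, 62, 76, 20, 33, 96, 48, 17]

747.8909

Step 1: Compute the mean: (30 + 86 + 48 + 77 + 62 + 76 + 20 + 33 + 96 + 48 + 17) / 11 = 53.9091
Step 2: Compute squared deviations from the mean:
  (30 - 53.9091)^2 = 571.6446
  (86 - 53.9091)^2 = 1029.8264
  (48 - 53.9091)^2 = 34.9174
  (77 - 53.9091)^2 = 533.1901
  (62 - 53.9091)^2 = 65.4628
  (76 - 53.9091)^2 = 488.0083
  (20 - 53.9091)^2 = 1149.8264
  (33 - 53.9091)^2 = 437.1901
  (96 - 53.9091)^2 = 1771.6446
  (48 - 53.9091)^2 = 34.9174
  (17 - 53.9091)^2 = 1362.281
Step 3: Sum of squared deviations = 7478.9091
Step 4: Sample variance = 7478.9091 / 10 = 747.8909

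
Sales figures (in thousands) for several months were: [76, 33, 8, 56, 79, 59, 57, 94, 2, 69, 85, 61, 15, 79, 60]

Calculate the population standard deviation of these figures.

27.5557

Step 1: Compute the mean: 55.5333
Step 2: Sum of squared deviations from the mean: 11389.7333
Step 3: Population variance = 11389.7333 / 15 = 759.3156
Step 4: Standard deviation = sqrt(759.3156) = 27.5557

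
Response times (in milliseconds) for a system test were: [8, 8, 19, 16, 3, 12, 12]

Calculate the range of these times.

16

Step 1: Identify the maximum value: max = 19
Step 2: Identify the minimum value: min = 3
Step 3: Range = max - min = 19 - 3 = 16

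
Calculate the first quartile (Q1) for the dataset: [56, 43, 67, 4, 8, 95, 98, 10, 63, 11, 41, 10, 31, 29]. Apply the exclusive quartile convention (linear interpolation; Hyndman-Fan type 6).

10

Step 1: Sort the data: [4, 8, 10, 10, 11, 29, 31, 41, 43, 56, 63, 67, 95, 98]
Step 2: n = 14
Step 3: Using the exclusive quartile method:
  Q1 = 10
  Q2 (median) = 36
  Q3 = 64
  IQR = Q3 - Q1 = 64 - 10 = 54
Step 4: Q1 = 10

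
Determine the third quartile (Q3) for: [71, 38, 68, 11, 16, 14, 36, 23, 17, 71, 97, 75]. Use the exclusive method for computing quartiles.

71

Step 1: Sort the data: [11, 14, 16, 17, 23, 36, 38, 68, 71, 71, 75, 97]
Step 2: n = 12
Step 3: Using the exclusive quartile method:
  Q1 = 16.25
  Q2 (median) = 37
  Q3 = 71
  IQR = Q3 - Q1 = 71 - 16.25 = 54.75
Step 4: Q3 = 71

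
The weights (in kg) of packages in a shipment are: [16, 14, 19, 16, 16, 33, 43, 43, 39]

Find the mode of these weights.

16

Step 1: Count the frequency of each value:
  14: appears 1 time(s)
  16: appears 3 time(s)
  19: appears 1 time(s)
  33: appears 1 time(s)
  39: appears 1 time(s)
  43: appears 2 time(s)
Step 2: The value 16 appears most frequently (3 times).
Step 3: Mode = 16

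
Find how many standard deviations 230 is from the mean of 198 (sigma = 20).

1.6

Step 1: Recall the z-score formula: z = (x - mu) / sigma
Step 2: Substitute values: z = (230 - 198) / 20
Step 3: z = 32 / 20 = 1.6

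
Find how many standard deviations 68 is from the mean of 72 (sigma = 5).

-0.8

Step 1: Recall the z-score formula: z = (x - mu) / sigma
Step 2: Substitute values: z = (68 - 72) / 5
Step 3: z = -4 / 5 = -0.8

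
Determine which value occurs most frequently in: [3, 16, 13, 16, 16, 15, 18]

16

Step 1: Count the frequency of each value:
  3: appears 1 time(s)
  13: appears 1 time(s)
  15: appears 1 time(s)
  16: appears 3 time(s)
  18: appears 1 time(s)
Step 2: The value 16 appears most frequently (3 times).
Step 3: Mode = 16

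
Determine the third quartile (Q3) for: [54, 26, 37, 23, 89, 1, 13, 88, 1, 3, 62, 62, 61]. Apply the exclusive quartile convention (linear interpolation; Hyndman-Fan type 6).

62

Step 1: Sort the data: [1, 1, 3, 13, 23, 26, 37, 54, 61, 62, 62, 88, 89]
Step 2: n = 13
Step 3: Using the exclusive quartile method:
  Q1 = 8
  Q2 (median) = 37
  Q3 = 62
  IQR = Q3 - Q1 = 62 - 8 = 54
Step 4: Q3 = 62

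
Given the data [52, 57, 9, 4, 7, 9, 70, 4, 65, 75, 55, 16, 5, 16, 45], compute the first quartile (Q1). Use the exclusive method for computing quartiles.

7

Step 1: Sort the data: [4, 4, 5, 7, 9, 9, 16, 16, 45, 52, 55, 57, 65, 70, 75]
Step 2: n = 15
Step 3: Using the exclusive quartile method:
  Q1 = 7
  Q2 (median) = 16
  Q3 = 57
  IQR = Q3 - Q1 = 57 - 7 = 50
Step 4: Q1 = 7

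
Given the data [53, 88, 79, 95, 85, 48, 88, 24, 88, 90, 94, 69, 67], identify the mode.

88

Step 1: Count the frequency of each value:
  24: appears 1 time(s)
  48: appears 1 time(s)
  53: appears 1 time(s)
  67: appears 1 time(s)
  69: appears 1 time(s)
  79: appears 1 time(s)
  85: appears 1 time(s)
  88: appears 3 time(s)
  90: appears 1 time(s)
  94: appears 1 time(s)
  95: appears 1 time(s)
Step 2: The value 88 appears most frequently (3 times).
Step 3: Mode = 88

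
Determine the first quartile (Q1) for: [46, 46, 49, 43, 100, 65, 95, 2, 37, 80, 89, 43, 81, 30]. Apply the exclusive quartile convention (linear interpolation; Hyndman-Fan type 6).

41.5

Step 1: Sort the data: [2, 30, 37, 43, 43, 46, 46, 49, 65, 80, 81, 89, 95, 100]
Step 2: n = 14
Step 3: Using the exclusive quartile method:
  Q1 = 41.5
  Q2 (median) = 47.5
  Q3 = 83
  IQR = Q3 - Q1 = 83 - 41.5 = 41.5
Step 4: Q1 = 41.5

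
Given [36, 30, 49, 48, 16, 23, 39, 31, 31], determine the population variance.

103.1111

Step 1: Compute the mean: (36 + 30 + 49 + 48 + 16 + 23 + 39 + 31 + 31) / 9 = 33.6667
Step 2: Compute squared deviations from the mean:
  (36 - 33.6667)^2 = 5.4444
  (30 - 33.6667)^2 = 13.4444
  (49 - 33.6667)^2 = 235.1111
  (48 - 33.6667)^2 = 205.4444
  (16 - 33.6667)^2 = 312.1111
  (23 - 33.6667)^2 = 113.7778
  (39 - 33.6667)^2 = 28.4444
  (31 - 33.6667)^2 = 7.1111
  (31 - 33.6667)^2 = 7.1111
Step 3: Sum of squared deviations = 928
Step 4: Population variance = 928 / 9 = 103.1111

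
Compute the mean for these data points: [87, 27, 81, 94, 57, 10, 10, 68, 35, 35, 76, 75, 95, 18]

54.8571

Step 1: Sum all values: 87 + 27 + 81 + 94 + 57 + 10 + 10 + 68 + 35 + 35 + 76 + 75 + 95 + 18 = 768
Step 2: Count the number of values: n = 14
Step 3: Mean = sum / n = 768 / 14 = 54.8571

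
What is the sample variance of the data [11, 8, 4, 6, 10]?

8.2

Step 1: Compute the mean: (11 + 8 + 4 + 6 + 10) / 5 = 7.8
Step 2: Compute squared deviations from the mean:
  (11 - 7.8)^2 = 10.24
  (8 - 7.8)^2 = 0.04
  (4 - 7.8)^2 = 14.44
  (6 - 7.8)^2 = 3.24
  (10 - 7.8)^2 = 4.84
Step 3: Sum of squared deviations = 32.8
Step 4: Sample variance = 32.8 / 4 = 8.2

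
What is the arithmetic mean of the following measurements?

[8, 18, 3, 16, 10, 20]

12.5

Step 1: Sum all values: 8 + 18 + 3 + 16 + 10 + 20 = 75
Step 2: Count the number of values: n = 6
Step 3: Mean = sum / n = 75 / 6 = 12.5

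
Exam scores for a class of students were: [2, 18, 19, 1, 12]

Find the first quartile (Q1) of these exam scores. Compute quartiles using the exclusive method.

1.5

Step 1: Sort the data: [1, 2, 12, 18, 19]
Step 2: n = 5
Step 3: Using the exclusive quartile method:
  Q1 = 1.5
  Q2 (median) = 12
  Q3 = 18.5
  IQR = Q3 - Q1 = 18.5 - 1.5 = 17
Step 4: Q1 = 1.5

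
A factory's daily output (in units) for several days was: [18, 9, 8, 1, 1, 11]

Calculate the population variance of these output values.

34.6667

Step 1: Compute the mean: (18 + 9 + 8 + 1 + 1 + 11) / 6 = 8
Step 2: Compute squared deviations from the mean:
  (18 - 8)^2 = 100
  (9 - 8)^2 = 1
  (8 - 8)^2 = 0
  (1 - 8)^2 = 49
  (1 - 8)^2 = 49
  (11 - 8)^2 = 9
Step 3: Sum of squared deviations = 208
Step 4: Population variance = 208 / 6 = 34.6667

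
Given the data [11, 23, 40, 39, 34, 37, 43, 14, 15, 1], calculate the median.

28.5

Step 1: Sort the data in ascending order: [1, 11, 14, 15, 23, 34, 37, 39, 40, 43]
Step 2: The number of values is n = 10.
Step 3: Since n is even, the median is the average of positions 5 and 6:
  Median = (23 + 34) / 2 = 28.5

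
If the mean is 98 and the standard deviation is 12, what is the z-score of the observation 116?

1.5

Step 1: Recall the z-score formula: z = (x - mu) / sigma
Step 2: Substitute values: z = (116 - 98) / 12
Step 3: z = 18 / 12 = 1.5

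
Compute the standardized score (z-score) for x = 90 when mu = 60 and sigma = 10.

3

Step 1: Recall the z-score formula: z = (x - mu) / sigma
Step 2: Substitute values: z = (90 - 60) / 10
Step 3: z = 30 / 10 = 3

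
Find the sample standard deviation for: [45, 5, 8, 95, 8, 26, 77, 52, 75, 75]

33.4106

Step 1: Compute the mean: 46.6
Step 2: Sum of squared deviations from the mean: 10046.4
Step 3: Sample variance = 10046.4 / 9 = 1116.2667
Step 4: Standard deviation = sqrt(1116.2667) = 33.4106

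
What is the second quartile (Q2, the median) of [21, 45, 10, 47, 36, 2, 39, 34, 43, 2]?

35

Step 1: Sort the data: [2, 2, 10, 21, 34, 36, 39, 43, 45, 47]
Step 2: n = 10
Step 3: Q2 is the median. Since n is even, it is the average of the values at positions 5 and 6:
  Q2 = (34 + 36) / 2 = 35
Step 4: Q2 = 35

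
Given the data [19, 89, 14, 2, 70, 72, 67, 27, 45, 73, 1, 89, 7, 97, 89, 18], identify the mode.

89

Step 1: Count the frequency of each value:
  1: appears 1 time(s)
  2: appears 1 time(s)
  7: appears 1 time(s)
  14: appears 1 time(s)
  18: appears 1 time(s)
  19: appears 1 time(s)
  27: appears 1 time(s)
  45: appears 1 time(s)
  67: appears 1 time(s)
  70: appears 1 time(s)
  72: appears 1 time(s)
  73: appears 1 time(s)
  89: appears 3 time(s)
  97: appears 1 time(s)
Step 2: The value 89 appears most frequently (3 times).
Step 3: Mode = 89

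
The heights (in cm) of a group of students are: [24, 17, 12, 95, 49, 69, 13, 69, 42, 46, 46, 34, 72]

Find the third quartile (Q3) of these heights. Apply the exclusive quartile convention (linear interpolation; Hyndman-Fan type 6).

69

Step 1: Sort the data: [12, 13, 17, 24, 34, 42, 46, 46, 49, 69, 69, 72, 95]
Step 2: n = 13
Step 3: Using the exclusive quartile method:
  Q1 = 20.5
  Q2 (median) = 46
  Q3 = 69
  IQR = Q3 - Q1 = 69 - 20.5 = 48.5
Step 4: Q3 = 69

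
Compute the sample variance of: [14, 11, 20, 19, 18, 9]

20.5667

Step 1: Compute the mean: (14 + 11 + 20 + 19 + 18 + 9) / 6 = 15.1667
Step 2: Compute squared deviations from the mean:
  (14 - 15.1667)^2 = 1.3611
  (11 - 15.1667)^2 = 17.3611
  (20 - 15.1667)^2 = 23.3611
  (19 - 15.1667)^2 = 14.6944
  (18 - 15.1667)^2 = 8.0278
  (9 - 15.1667)^2 = 38.0278
Step 3: Sum of squared deviations = 102.8333
Step 4: Sample variance = 102.8333 / 5 = 20.5667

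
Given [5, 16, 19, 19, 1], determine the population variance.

56.8

Step 1: Compute the mean: (5 + 16 + 19 + 19 + 1) / 5 = 12
Step 2: Compute squared deviations from the mean:
  (5 - 12)^2 = 49
  (16 - 12)^2 = 16
  (19 - 12)^2 = 49
  (19 - 12)^2 = 49
  (1 - 12)^2 = 121
Step 3: Sum of squared deviations = 284
Step 4: Population variance = 284 / 5 = 56.8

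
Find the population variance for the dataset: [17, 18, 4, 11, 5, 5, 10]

28.5714

Step 1: Compute the mean: (17 + 18 + 4 + 11 + 5 + 5 + 10) / 7 = 10
Step 2: Compute squared deviations from the mean:
  (17 - 10)^2 = 49
  (18 - 10)^2 = 64
  (4 - 10)^2 = 36
  (11 - 10)^2 = 1
  (5 - 10)^2 = 25
  (5 - 10)^2 = 25
  (10 - 10)^2 = 0
Step 3: Sum of squared deviations = 200
Step 4: Population variance = 200 / 7 = 28.5714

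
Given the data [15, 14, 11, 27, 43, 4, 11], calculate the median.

14

Step 1: Sort the data in ascending order: [4, 11, 11, 14, 15, 27, 43]
Step 2: The number of values is n = 7.
Step 3: Since n is odd, the median is the middle value at position 4: 14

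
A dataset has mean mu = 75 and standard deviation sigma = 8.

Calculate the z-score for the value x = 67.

-1

Step 1: Recall the z-score formula: z = (x - mu) / sigma
Step 2: Substitute values: z = (67 - 75) / 8
Step 3: z = -8 / 8 = -1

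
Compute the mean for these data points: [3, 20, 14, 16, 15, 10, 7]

12.1429

Step 1: Sum all values: 3 + 20 + 14 + 16 + 15 + 10 + 7 = 85
Step 2: Count the number of values: n = 7
Step 3: Mean = sum / n = 85 / 7 = 12.1429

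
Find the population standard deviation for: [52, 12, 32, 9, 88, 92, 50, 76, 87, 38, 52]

28.1598

Step 1: Compute the mean: 53.4545
Step 2: Sum of squared deviations from the mean: 8722.7273
Step 3: Population variance = 8722.7273 / 11 = 792.9752
Step 4: Standard deviation = sqrt(792.9752) = 28.1598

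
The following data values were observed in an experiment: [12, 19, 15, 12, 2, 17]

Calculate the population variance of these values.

29.8056

Step 1: Compute the mean: (12 + 19 + 15 + 12 + 2 + 17) / 6 = 12.8333
Step 2: Compute squared deviations from the mean:
  (12 - 12.8333)^2 = 0.6944
  (19 - 12.8333)^2 = 38.0278
  (15 - 12.8333)^2 = 4.6944
  (12 - 12.8333)^2 = 0.6944
  (2 - 12.8333)^2 = 117.3611
  (17 - 12.8333)^2 = 17.3611
Step 3: Sum of squared deviations = 178.8333
Step 4: Population variance = 178.8333 / 6 = 29.8056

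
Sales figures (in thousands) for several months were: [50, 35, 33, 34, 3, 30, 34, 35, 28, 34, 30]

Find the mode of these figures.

34

Step 1: Count the frequency of each value:
  3: appears 1 time(s)
  28: appears 1 time(s)
  30: appears 2 time(s)
  33: appears 1 time(s)
  34: appears 3 time(s)
  35: appears 2 time(s)
  50: appears 1 time(s)
Step 2: The value 34 appears most frequently (3 times).
Step 3: Mode = 34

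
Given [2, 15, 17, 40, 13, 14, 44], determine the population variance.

202.2041

Step 1: Compute the mean: (2 + 15 + 17 + 40 + 13 + 14 + 44) / 7 = 20.7143
Step 2: Compute squared deviations from the mean:
  (2 - 20.7143)^2 = 350.2245
  (15 - 20.7143)^2 = 32.6531
  (17 - 20.7143)^2 = 13.7959
  (40 - 20.7143)^2 = 371.9388
  (13 - 20.7143)^2 = 59.5102
  (14 - 20.7143)^2 = 45.0816
  (44 - 20.7143)^2 = 542.2245
Step 3: Sum of squared deviations = 1415.4286
Step 4: Population variance = 1415.4286 / 7 = 202.2041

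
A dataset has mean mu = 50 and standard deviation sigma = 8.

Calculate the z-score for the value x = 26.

-3

Step 1: Recall the z-score formula: z = (x - mu) / sigma
Step 2: Substitute values: z = (26 - 50) / 8
Step 3: z = -24 / 8 = -3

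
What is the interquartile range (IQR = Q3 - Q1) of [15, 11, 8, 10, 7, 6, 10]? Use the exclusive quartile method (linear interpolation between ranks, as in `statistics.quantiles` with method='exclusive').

4

Step 1: Sort the data: [6, 7, 8, 10, 10, 11, 15]
Step 2: n = 7
Step 3: Using the exclusive quartile method:
  Q1 = 7
  Q2 (median) = 10
  Q3 = 11
  IQR = Q3 - Q1 = 11 - 7 = 4
Step 4: IQR = 4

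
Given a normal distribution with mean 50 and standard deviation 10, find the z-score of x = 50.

0

Step 1: Recall the z-score formula: z = (x - mu) / sigma
Step 2: Substitute values: z = (50 - 50) / 10
Step 3: z = 0 / 10 = 0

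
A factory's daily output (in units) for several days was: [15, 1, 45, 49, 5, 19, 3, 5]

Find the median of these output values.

10

Step 1: Sort the data in ascending order: [1, 3, 5, 5, 15, 19, 45, 49]
Step 2: The number of values is n = 8.
Step 3: Since n is even, the median is the average of positions 4 and 5:
  Median = (5 + 15) / 2 = 10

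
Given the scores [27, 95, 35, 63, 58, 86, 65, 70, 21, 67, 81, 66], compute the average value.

61.1667

Step 1: Sum all values: 27 + 95 + 35 + 63 + 58 + 86 + 65 + 70 + 21 + 67 + 81 + 66 = 734
Step 2: Count the number of values: n = 12
Step 3: Mean = sum / n = 734 / 12 = 61.1667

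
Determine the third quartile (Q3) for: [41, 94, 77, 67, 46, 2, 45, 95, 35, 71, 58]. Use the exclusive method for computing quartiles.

77

Step 1: Sort the data: [2, 35, 41, 45, 46, 58, 67, 71, 77, 94, 95]
Step 2: n = 11
Step 3: Using the exclusive quartile method:
  Q1 = 41
  Q2 (median) = 58
  Q3 = 77
  IQR = Q3 - Q1 = 77 - 41 = 36
Step 4: Q3 = 77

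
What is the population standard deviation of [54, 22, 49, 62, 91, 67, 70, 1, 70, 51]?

24.4542

Step 1: Compute the mean: 53.7
Step 2: Sum of squared deviations from the mean: 5980.1
Step 3: Population variance = 5980.1 / 10 = 598.01
Step 4: Standard deviation = sqrt(598.01) = 24.4542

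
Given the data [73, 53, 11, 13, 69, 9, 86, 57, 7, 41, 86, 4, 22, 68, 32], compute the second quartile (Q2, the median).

41

Step 1: Sort the data: [4, 7, 9, 11, 13, 22, 32, 41, 53, 57, 68, 69, 73, 86, 86]
Step 2: n = 15
Step 3: Q2 is the median. Since n is odd, it is the middle value at position 8: 41
Step 4: Q2 = 41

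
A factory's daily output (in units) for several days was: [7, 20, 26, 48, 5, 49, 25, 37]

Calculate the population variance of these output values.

245.3594

Step 1: Compute the mean: (7 + 20 + 26 + 48 + 5 + 49 + 25 + 37) / 8 = 27.125
Step 2: Compute squared deviations from the mean:
  (7 - 27.125)^2 = 405.0156
  (20 - 27.125)^2 = 50.7656
  (26 - 27.125)^2 = 1.2656
  (48 - 27.125)^2 = 435.7656
  (5 - 27.125)^2 = 489.5156
  (49 - 27.125)^2 = 478.5156
  (25 - 27.125)^2 = 4.5156
  (37 - 27.125)^2 = 97.5156
Step 3: Sum of squared deviations = 1962.875
Step 4: Population variance = 1962.875 / 8 = 245.3594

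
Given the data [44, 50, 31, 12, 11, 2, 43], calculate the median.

31

Step 1: Sort the data in ascending order: [2, 11, 12, 31, 43, 44, 50]
Step 2: The number of values is n = 7.
Step 3: Since n is odd, the median is the middle value at position 4: 31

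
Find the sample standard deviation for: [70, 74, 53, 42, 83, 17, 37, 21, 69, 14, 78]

25.8306

Step 1: Compute the mean: 50.7273
Step 2: Sum of squared deviations from the mean: 6672.1818
Step 3: Sample variance = 6672.1818 / 10 = 667.2182
Step 4: Standard deviation = sqrt(667.2182) = 25.8306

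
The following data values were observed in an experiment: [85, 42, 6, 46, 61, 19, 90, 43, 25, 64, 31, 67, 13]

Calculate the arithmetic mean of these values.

45.5385

Step 1: Sum all values: 85 + 42 + 6 + 46 + 61 + 19 + 90 + 43 + 25 + 64 + 31 + 67 + 13 = 592
Step 2: Count the number of values: n = 13
Step 3: Mean = sum / n = 592 / 13 = 45.5385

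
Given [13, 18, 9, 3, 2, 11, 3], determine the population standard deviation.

5.6025

Step 1: Compute the mean: 8.4286
Step 2: Sum of squared deviations from the mean: 219.7143
Step 3: Population variance = 219.7143 / 7 = 31.3878
Step 4: Standard deviation = sqrt(31.3878) = 5.6025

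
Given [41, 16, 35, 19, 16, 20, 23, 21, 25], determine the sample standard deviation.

8.5878

Step 1: Compute the mean: 24
Step 2: Sum of squared deviations from the mean: 590
Step 3: Sample variance = 590 / 8 = 73.75
Step 4: Standard deviation = sqrt(73.75) = 8.5878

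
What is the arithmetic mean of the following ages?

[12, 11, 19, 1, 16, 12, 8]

11.2857

Step 1: Sum all values: 12 + 11 + 19 + 1 + 16 + 12 + 8 = 79
Step 2: Count the number of values: n = 7
Step 3: Mean = sum / n = 79 / 7 = 11.2857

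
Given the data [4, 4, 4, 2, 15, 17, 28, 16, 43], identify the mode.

4

Step 1: Count the frequency of each value:
  2: appears 1 time(s)
  4: appears 3 time(s)
  15: appears 1 time(s)
  16: appears 1 time(s)
  17: appears 1 time(s)
  28: appears 1 time(s)
  43: appears 1 time(s)
Step 2: The value 4 appears most frequently (3 times).
Step 3: Mode = 4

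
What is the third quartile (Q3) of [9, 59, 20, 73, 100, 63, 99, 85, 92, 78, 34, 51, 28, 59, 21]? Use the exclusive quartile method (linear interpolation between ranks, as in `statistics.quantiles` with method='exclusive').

85

Step 1: Sort the data: [9, 20, 21, 28, 34, 51, 59, 59, 63, 73, 78, 85, 92, 99, 100]
Step 2: n = 15
Step 3: Using the exclusive quartile method:
  Q1 = 28
  Q2 (median) = 59
  Q3 = 85
  IQR = Q3 - Q1 = 85 - 28 = 57
Step 4: Q3 = 85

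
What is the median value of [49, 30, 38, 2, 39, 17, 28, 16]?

29

Step 1: Sort the data in ascending order: [2, 16, 17, 28, 30, 38, 39, 49]
Step 2: The number of values is n = 8.
Step 3: Since n is even, the median is the average of positions 4 and 5:
  Median = (28 + 30) / 2 = 29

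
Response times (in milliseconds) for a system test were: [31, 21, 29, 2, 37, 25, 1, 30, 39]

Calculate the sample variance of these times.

190.8611

Step 1: Compute the mean: (31 + 21 + 29 + 2 + 37 + 25 + 1 + 30 + 39) / 9 = 23.8889
Step 2: Compute squared deviations from the mean:
  (31 - 23.8889)^2 = 50.5679
  (21 - 23.8889)^2 = 8.3457
  (29 - 23.8889)^2 = 26.1235
  (2 - 23.8889)^2 = 479.1235
  (37 - 23.8889)^2 = 171.9012
  (25 - 23.8889)^2 = 1.2346
  (1 - 23.8889)^2 = 523.9012
  (30 - 23.8889)^2 = 37.3457
  (39 - 23.8889)^2 = 228.3457
Step 3: Sum of squared deviations = 1526.8889
Step 4: Sample variance = 1526.8889 / 8 = 190.8611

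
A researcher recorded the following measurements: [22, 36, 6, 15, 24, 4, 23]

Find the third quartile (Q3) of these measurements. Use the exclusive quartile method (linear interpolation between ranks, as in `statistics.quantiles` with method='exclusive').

24

Step 1: Sort the data: [4, 6, 15, 22, 23, 24, 36]
Step 2: n = 7
Step 3: Using the exclusive quartile method:
  Q1 = 6
  Q2 (median) = 22
  Q3 = 24
  IQR = Q3 - Q1 = 24 - 6 = 18
Step 4: Q3 = 24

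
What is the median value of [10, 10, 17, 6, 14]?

10

Step 1: Sort the data in ascending order: [6, 10, 10, 14, 17]
Step 2: The number of values is n = 5.
Step 3: Since n is odd, the median is the middle value at position 3: 10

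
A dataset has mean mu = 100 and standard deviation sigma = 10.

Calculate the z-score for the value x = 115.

1.5

Step 1: Recall the z-score formula: z = (x - mu) / sigma
Step 2: Substitute values: z = (115 - 100) / 10
Step 3: z = 15 / 10 = 1.5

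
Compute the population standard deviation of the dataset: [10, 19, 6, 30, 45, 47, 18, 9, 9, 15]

14.1972

Step 1: Compute the mean: 20.8
Step 2: Sum of squared deviations from the mean: 2015.6
Step 3: Population variance = 2015.6 / 10 = 201.56
Step 4: Standard deviation = sqrt(201.56) = 14.1972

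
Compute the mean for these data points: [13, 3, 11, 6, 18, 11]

10.3333

Step 1: Sum all values: 13 + 3 + 11 + 6 + 18 + 11 = 62
Step 2: Count the number of values: n = 6
Step 3: Mean = sum / n = 62 / 6 = 10.3333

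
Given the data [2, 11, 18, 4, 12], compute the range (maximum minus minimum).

16

Step 1: Identify the maximum value: max = 18
Step 2: Identify the minimum value: min = 2
Step 3: Range = max - min = 18 - 2 = 16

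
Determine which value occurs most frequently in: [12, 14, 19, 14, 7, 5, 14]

14

Step 1: Count the frequency of each value:
  5: appears 1 time(s)
  7: appears 1 time(s)
  12: appears 1 time(s)
  14: appears 3 time(s)
  19: appears 1 time(s)
Step 2: The value 14 appears most frequently (3 times).
Step 3: Mode = 14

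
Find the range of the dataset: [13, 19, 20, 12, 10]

10

Step 1: Identify the maximum value: max = 20
Step 2: Identify the minimum value: min = 10
Step 3: Range = max - min = 20 - 10 = 10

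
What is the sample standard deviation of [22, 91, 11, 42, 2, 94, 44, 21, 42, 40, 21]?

29.7706

Step 1: Compute the mean: 39.0909
Step 2: Sum of squared deviations from the mean: 8862.9091
Step 3: Sample variance = 8862.9091 / 10 = 886.2909
Step 4: Standard deviation = sqrt(886.2909) = 29.7706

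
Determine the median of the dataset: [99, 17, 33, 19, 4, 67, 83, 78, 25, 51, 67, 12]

42

Step 1: Sort the data in ascending order: [4, 12, 17, 19, 25, 33, 51, 67, 67, 78, 83, 99]
Step 2: The number of values is n = 12.
Step 3: Since n is even, the median is the average of positions 6 and 7:
  Median = (33 + 51) / 2 = 42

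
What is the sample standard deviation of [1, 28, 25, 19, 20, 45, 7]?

14.3842

Step 1: Compute the mean: 20.7143
Step 2: Sum of squared deviations from the mean: 1241.4286
Step 3: Sample variance = 1241.4286 / 6 = 206.9048
Step 4: Standard deviation = sqrt(206.9048) = 14.3842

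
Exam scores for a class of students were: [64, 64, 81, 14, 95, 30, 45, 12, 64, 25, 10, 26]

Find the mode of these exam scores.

64

Step 1: Count the frequency of each value:
  10: appears 1 time(s)
  12: appears 1 time(s)
  14: appears 1 time(s)
  25: appears 1 time(s)
  26: appears 1 time(s)
  30: appears 1 time(s)
  45: appears 1 time(s)
  64: appears 3 time(s)
  81: appears 1 time(s)
  95: appears 1 time(s)
Step 2: The value 64 appears most frequently (3 times).
Step 3: Mode = 64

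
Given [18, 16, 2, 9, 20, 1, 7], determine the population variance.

50.5306

Step 1: Compute the mean: (18 + 16 + 2 + 9 + 20 + 1 + 7) / 7 = 10.4286
Step 2: Compute squared deviations from the mean:
  (18 - 10.4286)^2 = 57.3265
  (16 - 10.4286)^2 = 31.0408
  (2 - 10.4286)^2 = 71.0408
  (9 - 10.4286)^2 = 2.0408
  (20 - 10.4286)^2 = 91.6122
  (1 - 10.4286)^2 = 88.898
  (7 - 10.4286)^2 = 11.7551
Step 3: Sum of squared deviations = 353.7143
Step 4: Population variance = 353.7143 / 7 = 50.5306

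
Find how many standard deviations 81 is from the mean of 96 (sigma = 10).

-1.5

Step 1: Recall the z-score formula: z = (x - mu) / sigma
Step 2: Substitute values: z = (81 - 96) / 10
Step 3: z = -15 / 10 = -1.5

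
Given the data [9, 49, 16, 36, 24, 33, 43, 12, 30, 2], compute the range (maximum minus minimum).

47

Step 1: Identify the maximum value: max = 49
Step 2: Identify the minimum value: min = 2
Step 3: Range = max - min = 49 - 2 = 47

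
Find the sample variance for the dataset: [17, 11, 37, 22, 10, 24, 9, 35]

120.2679

Step 1: Compute the mean: (17 + 11 + 37 + 22 + 10 + 24 + 9 + 35) / 8 = 20.625
Step 2: Compute squared deviations from the mean:
  (17 - 20.625)^2 = 13.1406
  (11 - 20.625)^2 = 92.6406
  (37 - 20.625)^2 = 268.1406
  (22 - 20.625)^2 = 1.8906
  (10 - 20.625)^2 = 112.8906
  (24 - 20.625)^2 = 11.3906
  (9 - 20.625)^2 = 135.1406
  (35 - 20.625)^2 = 206.6406
Step 3: Sum of squared deviations = 841.875
Step 4: Sample variance = 841.875 / 7 = 120.2679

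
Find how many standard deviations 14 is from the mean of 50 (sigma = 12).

-3

Step 1: Recall the z-score formula: z = (x - mu) / sigma
Step 2: Substitute values: z = (14 - 50) / 12
Step 3: z = -36 / 12 = -3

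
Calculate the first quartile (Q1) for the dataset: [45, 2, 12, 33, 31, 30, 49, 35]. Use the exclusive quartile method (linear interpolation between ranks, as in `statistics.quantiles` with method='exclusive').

16.5

Step 1: Sort the data: [2, 12, 30, 31, 33, 35, 45, 49]
Step 2: n = 8
Step 3: Using the exclusive quartile method:
  Q1 = 16.5
  Q2 (median) = 32
  Q3 = 42.5
  IQR = Q3 - Q1 = 42.5 - 16.5 = 26
Step 4: Q1 = 16.5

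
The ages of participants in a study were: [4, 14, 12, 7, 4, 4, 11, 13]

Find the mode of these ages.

4

Step 1: Count the frequency of each value:
  4: appears 3 time(s)
  7: appears 1 time(s)
  11: appears 1 time(s)
  12: appears 1 time(s)
  13: appears 1 time(s)
  14: appears 1 time(s)
Step 2: The value 4 appears most frequently (3 times).
Step 3: Mode = 4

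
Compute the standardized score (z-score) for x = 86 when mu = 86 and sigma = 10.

0

Step 1: Recall the z-score formula: z = (x - mu) / sigma
Step 2: Substitute values: z = (86 - 86) / 10
Step 3: z = 0 / 10 = 0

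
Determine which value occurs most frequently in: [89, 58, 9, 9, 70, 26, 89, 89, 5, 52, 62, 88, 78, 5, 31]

89

Step 1: Count the frequency of each value:
  5: appears 2 time(s)
  9: appears 2 time(s)
  26: appears 1 time(s)
  31: appears 1 time(s)
  52: appears 1 time(s)
  58: appears 1 time(s)
  62: appears 1 time(s)
  70: appears 1 time(s)
  78: appears 1 time(s)
  88: appears 1 time(s)
  89: appears 3 time(s)
Step 2: The value 89 appears most frequently (3 times).
Step 3: Mode = 89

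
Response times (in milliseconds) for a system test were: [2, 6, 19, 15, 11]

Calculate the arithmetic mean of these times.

10.6

Step 1: Sum all values: 2 + 6 + 19 + 15 + 11 = 53
Step 2: Count the number of values: n = 5
Step 3: Mean = sum / n = 53 / 5 = 10.6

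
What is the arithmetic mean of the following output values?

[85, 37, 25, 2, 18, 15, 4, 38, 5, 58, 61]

31.6364

Step 1: Sum all values: 85 + 37 + 25 + 2 + 18 + 15 + 4 + 38 + 5 + 58 + 61 = 348
Step 2: Count the number of values: n = 11
Step 3: Mean = sum / n = 348 / 11 = 31.6364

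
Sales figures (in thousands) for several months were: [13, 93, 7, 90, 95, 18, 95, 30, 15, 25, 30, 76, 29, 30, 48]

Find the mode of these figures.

30

Step 1: Count the frequency of each value:
  7: appears 1 time(s)
  13: appears 1 time(s)
  15: appears 1 time(s)
  18: appears 1 time(s)
  25: appears 1 time(s)
  29: appears 1 time(s)
  30: appears 3 time(s)
  48: appears 1 time(s)
  76: appears 1 time(s)
  90: appears 1 time(s)
  93: appears 1 time(s)
  95: appears 2 time(s)
Step 2: The value 30 appears most frequently (3 times).
Step 3: Mode = 30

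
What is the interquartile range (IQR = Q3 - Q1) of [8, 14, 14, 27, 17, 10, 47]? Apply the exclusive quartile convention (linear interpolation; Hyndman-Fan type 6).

17

Step 1: Sort the data: [8, 10, 14, 14, 17, 27, 47]
Step 2: n = 7
Step 3: Using the exclusive quartile method:
  Q1 = 10
  Q2 (median) = 14
  Q3 = 27
  IQR = Q3 - Q1 = 27 - 10 = 17
Step 4: IQR = 17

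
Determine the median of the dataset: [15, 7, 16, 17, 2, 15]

15

Step 1: Sort the data in ascending order: [2, 7, 15, 15, 16, 17]
Step 2: The number of values is n = 6.
Step 3: Since n is even, the median is the average of positions 3 and 4:
  Median = (15 + 15) / 2 = 15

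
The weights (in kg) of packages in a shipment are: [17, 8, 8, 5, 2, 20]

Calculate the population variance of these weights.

41

Step 1: Compute the mean: (17 + 8 + 8 + 5 + 2 + 20) / 6 = 10
Step 2: Compute squared deviations from the mean:
  (17 - 10)^2 = 49
  (8 - 10)^2 = 4
  (8 - 10)^2 = 4
  (5 - 10)^2 = 25
  (2 - 10)^2 = 64
  (20 - 10)^2 = 100
Step 3: Sum of squared deviations = 246
Step 4: Population variance = 246 / 6 = 41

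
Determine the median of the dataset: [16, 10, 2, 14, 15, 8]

12

Step 1: Sort the data in ascending order: [2, 8, 10, 14, 15, 16]
Step 2: The number of values is n = 6.
Step 3: Since n is even, the median is the average of positions 3 and 4:
  Median = (10 + 14) / 2 = 12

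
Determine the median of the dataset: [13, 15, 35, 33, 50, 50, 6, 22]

27.5

Step 1: Sort the data in ascending order: [6, 13, 15, 22, 33, 35, 50, 50]
Step 2: The number of values is n = 8.
Step 3: Since n is even, the median is the average of positions 4 and 5:
  Median = (22 + 33) / 2 = 27.5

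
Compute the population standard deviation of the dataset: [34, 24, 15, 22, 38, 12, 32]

9.0824

Step 1: Compute the mean: 25.2857
Step 2: Sum of squared deviations from the mean: 577.4286
Step 3: Population variance = 577.4286 / 7 = 82.4898
Step 4: Standard deviation = sqrt(82.4898) = 9.0824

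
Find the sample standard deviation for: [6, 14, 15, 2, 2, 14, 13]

5.8838

Step 1: Compute the mean: 9.4286
Step 2: Sum of squared deviations from the mean: 207.7143
Step 3: Sample variance = 207.7143 / 6 = 34.619
Step 4: Standard deviation = sqrt(34.619) = 5.8838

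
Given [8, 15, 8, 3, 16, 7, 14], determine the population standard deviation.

4.5175

Step 1: Compute the mean: 10.1429
Step 2: Sum of squared deviations from the mean: 142.8571
Step 3: Population variance = 142.8571 / 7 = 20.4082
Step 4: Standard deviation = sqrt(20.4082) = 4.5175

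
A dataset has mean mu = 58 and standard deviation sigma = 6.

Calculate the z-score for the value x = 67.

1.5

Step 1: Recall the z-score formula: z = (x - mu) / sigma
Step 2: Substitute values: z = (67 - 58) / 6
Step 3: z = 9 / 6 = 1.5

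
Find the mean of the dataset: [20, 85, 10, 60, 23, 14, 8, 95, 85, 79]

47.9

Step 1: Sum all values: 20 + 85 + 10 + 60 + 23 + 14 + 8 + 95 + 85 + 79 = 479
Step 2: Count the number of values: n = 10
Step 3: Mean = sum / n = 479 / 10 = 47.9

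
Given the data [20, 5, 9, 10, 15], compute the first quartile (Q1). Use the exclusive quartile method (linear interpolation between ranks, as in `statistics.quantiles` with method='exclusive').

7

Step 1: Sort the data: [5, 9, 10, 15, 20]
Step 2: n = 5
Step 3: Using the exclusive quartile method:
  Q1 = 7
  Q2 (median) = 10
  Q3 = 17.5
  IQR = Q3 - Q1 = 17.5 - 7 = 10.5
Step 4: Q1 = 7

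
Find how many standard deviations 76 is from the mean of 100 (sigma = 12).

-2

Step 1: Recall the z-score formula: z = (x - mu) / sigma
Step 2: Substitute values: z = (76 - 100) / 12
Step 3: z = -24 / 12 = -2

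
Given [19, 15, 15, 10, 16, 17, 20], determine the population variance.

9.1429

Step 1: Compute the mean: (19 + 15 + 15 + 10 + 16 + 17 + 20) / 7 = 16
Step 2: Compute squared deviations from the mean:
  (19 - 16)^2 = 9
  (15 - 16)^2 = 1
  (15 - 16)^2 = 1
  (10 - 16)^2 = 36
  (16 - 16)^2 = 0
  (17 - 16)^2 = 1
  (20 - 16)^2 = 16
Step 3: Sum of squared deviations = 64
Step 4: Population variance = 64 / 7 = 9.1429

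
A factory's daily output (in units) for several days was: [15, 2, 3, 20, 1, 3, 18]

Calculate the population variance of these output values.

60.4082

Step 1: Compute the mean: (15 + 2 + 3 + 20 + 1 + 3 + 18) / 7 = 8.8571
Step 2: Compute squared deviations from the mean:
  (15 - 8.8571)^2 = 37.7347
  (2 - 8.8571)^2 = 47.0204
  (3 - 8.8571)^2 = 34.3061
  (20 - 8.8571)^2 = 124.1633
  (1 - 8.8571)^2 = 61.7347
  (3 - 8.8571)^2 = 34.3061
  (18 - 8.8571)^2 = 83.5918
Step 3: Sum of squared deviations = 422.8571
Step 4: Population variance = 422.8571 / 7 = 60.4082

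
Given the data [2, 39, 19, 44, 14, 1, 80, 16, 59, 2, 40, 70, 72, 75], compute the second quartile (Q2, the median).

39.5

Step 1: Sort the data: [1, 2, 2, 14, 16, 19, 39, 40, 44, 59, 70, 72, 75, 80]
Step 2: n = 14
Step 3: Q2 is the median. Since n is even, it is the average of the values at positions 7 and 8:
  Q2 = (39 + 40) / 2 = 39.5
Step 4: Q2 = 39.5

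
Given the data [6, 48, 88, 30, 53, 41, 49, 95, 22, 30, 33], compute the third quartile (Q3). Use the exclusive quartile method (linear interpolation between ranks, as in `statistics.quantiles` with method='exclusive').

53

Step 1: Sort the data: [6, 22, 30, 30, 33, 41, 48, 49, 53, 88, 95]
Step 2: n = 11
Step 3: Using the exclusive quartile method:
  Q1 = 30
  Q2 (median) = 41
  Q3 = 53
  IQR = Q3 - Q1 = 53 - 30 = 23
Step 4: Q3 = 53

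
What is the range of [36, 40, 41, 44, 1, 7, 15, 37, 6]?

43

Step 1: Identify the maximum value: max = 44
Step 2: Identify the minimum value: min = 1
Step 3: Range = max - min = 44 - 1 = 43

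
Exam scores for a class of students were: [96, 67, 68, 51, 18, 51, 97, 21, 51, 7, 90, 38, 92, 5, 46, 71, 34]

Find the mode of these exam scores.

51

Step 1: Count the frequency of each value:
  5: appears 1 time(s)
  7: appears 1 time(s)
  18: appears 1 time(s)
  21: appears 1 time(s)
  34: appears 1 time(s)
  38: appears 1 time(s)
  46: appears 1 time(s)
  51: appears 3 time(s)
  67: appears 1 time(s)
  68: appears 1 time(s)
  71: appears 1 time(s)
  90: appears 1 time(s)
  92: appears 1 time(s)
  96: appears 1 time(s)
  97: appears 1 time(s)
Step 2: The value 51 appears most frequently (3 times).
Step 3: Mode = 51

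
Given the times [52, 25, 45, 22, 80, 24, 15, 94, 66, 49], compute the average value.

47.2

Step 1: Sum all values: 52 + 25 + 45 + 22 + 80 + 24 + 15 + 94 + 66 + 49 = 472
Step 2: Count the number of values: n = 10
Step 3: Mean = sum / n = 472 / 10 = 47.2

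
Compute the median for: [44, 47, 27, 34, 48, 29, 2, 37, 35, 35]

35

Step 1: Sort the data in ascending order: [2, 27, 29, 34, 35, 35, 37, 44, 47, 48]
Step 2: The number of values is n = 10.
Step 3: Since n is even, the median is the average of positions 5 and 6:
  Median = (35 + 35) / 2 = 35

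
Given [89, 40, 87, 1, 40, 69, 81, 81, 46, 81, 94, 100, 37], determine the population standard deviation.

28.2855

Step 1: Compute the mean: 65.0769
Step 2: Sum of squared deviations from the mean: 10400.9231
Step 3: Population variance = 10400.9231 / 13 = 800.071
Step 4: Standard deviation = sqrt(800.071) = 28.2855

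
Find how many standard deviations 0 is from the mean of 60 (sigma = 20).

-3

Step 1: Recall the z-score formula: z = (x - mu) / sigma
Step 2: Substitute values: z = (0 - 60) / 20
Step 3: z = -60 / 20 = -3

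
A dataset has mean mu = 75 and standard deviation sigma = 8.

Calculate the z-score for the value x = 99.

3

Step 1: Recall the z-score formula: z = (x - mu) / sigma
Step 2: Substitute values: z = (99 - 75) / 8
Step 3: z = 24 / 8 = 3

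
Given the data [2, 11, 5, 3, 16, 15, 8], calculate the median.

8

Step 1: Sort the data in ascending order: [2, 3, 5, 8, 11, 15, 16]
Step 2: The number of values is n = 7.
Step 3: Since n is odd, the median is the middle value at position 4: 8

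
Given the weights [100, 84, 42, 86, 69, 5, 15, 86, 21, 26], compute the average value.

53.4

Step 1: Sum all values: 100 + 84 + 42 + 86 + 69 + 5 + 15 + 86 + 21 + 26 = 534
Step 2: Count the number of values: n = 10
Step 3: Mean = sum / n = 534 / 10 = 53.4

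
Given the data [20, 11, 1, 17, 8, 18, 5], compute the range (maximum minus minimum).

19

Step 1: Identify the maximum value: max = 20
Step 2: Identify the minimum value: min = 1
Step 3: Range = max - min = 20 - 1 = 19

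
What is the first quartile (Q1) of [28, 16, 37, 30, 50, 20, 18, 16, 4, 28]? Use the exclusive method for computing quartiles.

16

Step 1: Sort the data: [4, 16, 16, 18, 20, 28, 28, 30, 37, 50]
Step 2: n = 10
Step 3: Using the exclusive quartile method:
  Q1 = 16
  Q2 (median) = 24
  Q3 = 31.75
  IQR = Q3 - Q1 = 31.75 - 16 = 15.75
Step 4: Q1 = 16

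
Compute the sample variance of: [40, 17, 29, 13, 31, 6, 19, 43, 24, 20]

136.1778

Step 1: Compute the mean: (40 + 17 + 29 + 13 + 31 + 6 + 19 + 43 + 24 + 20) / 10 = 24.2
Step 2: Compute squared deviations from the mean:
  (40 - 24.2)^2 = 249.64
  (17 - 24.2)^2 = 51.84
  (29 - 24.2)^2 = 23.04
  (13 - 24.2)^2 = 125.44
  (31 - 24.2)^2 = 46.24
  (6 - 24.2)^2 = 331.24
  (19 - 24.2)^2 = 27.04
  (43 - 24.2)^2 = 353.44
  (24 - 24.2)^2 = 0.04
  (20 - 24.2)^2 = 17.64
Step 3: Sum of squared deviations = 1225.6
Step 4: Sample variance = 1225.6 / 9 = 136.1778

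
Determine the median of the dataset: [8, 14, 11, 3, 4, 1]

6

Step 1: Sort the data in ascending order: [1, 3, 4, 8, 11, 14]
Step 2: The number of values is n = 6.
Step 3: Since n is even, the median is the average of positions 3 and 4:
  Median = (4 + 8) / 2 = 6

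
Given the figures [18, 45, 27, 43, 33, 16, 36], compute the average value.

31.1429

Step 1: Sum all values: 18 + 45 + 27 + 43 + 33 + 16 + 36 = 218
Step 2: Count the number of values: n = 7
Step 3: Mean = sum / n = 218 / 7 = 31.1429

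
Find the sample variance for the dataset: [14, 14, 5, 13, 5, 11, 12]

15.619

Step 1: Compute the mean: (14 + 14 + 5 + 13 + 5 + 11 + 12) / 7 = 10.5714
Step 2: Compute squared deviations from the mean:
  (14 - 10.5714)^2 = 11.7551
  (14 - 10.5714)^2 = 11.7551
  (5 - 10.5714)^2 = 31.0408
  (13 - 10.5714)^2 = 5.898
  (5 - 10.5714)^2 = 31.0408
  (11 - 10.5714)^2 = 0.1837
  (12 - 10.5714)^2 = 2.0408
Step 3: Sum of squared deviations = 93.7143
Step 4: Sample variance = 93.7143 / 6 = 15.619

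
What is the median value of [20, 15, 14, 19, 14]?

15

Step 1: Sort the data in ascending order: [14, 14, 15, 19, 20]
Step 2: The number of values is n = 5.
Step 3: Since n is odd, the median is the middle value at position 3: 15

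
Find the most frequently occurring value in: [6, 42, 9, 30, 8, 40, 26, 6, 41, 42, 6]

6

Step 1: Count the frequency of each value:
  6: appears 3 time(s)
  8: appears 1 time(s)
  9: appears 1 time(s)
  26: appears 1 time(s)
  30: appears 1 time(s)
  40: appears 1 time(s)
  41: appears 1 time(s)
  42: appears 2 time(s)
Step 2: The value 6 appears most frequently (3 times).
Step 3: Mode = 6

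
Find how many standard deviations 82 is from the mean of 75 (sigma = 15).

0.4667

Step 1: Recall the z-score formula: z = (x - mu) / sigma
Step 2: Substitute values: z = (82 - 75) / 15
Step 3: z = 7 / 15 = 0.4667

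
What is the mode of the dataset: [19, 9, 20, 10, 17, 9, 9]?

9

Step 1: Count the frequency of each value:
  9: appears 3 time(s)
  10: appears 1 time(s)
  17: appears 1 time(s)
  19: appears 1 time(s)
  20: appears 1 time(s)
Step 2: The value 9 appears most frequently (3 times).
Step 3: Mode = 9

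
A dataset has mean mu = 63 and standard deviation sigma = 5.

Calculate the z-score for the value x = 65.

0.4

Step 1: Recall the z-score formula: z = (x - mu) / sigma
Step 2: Substitute values: z = (65 - 63) / 5
Step 3: z = 2 / 5 = 0.4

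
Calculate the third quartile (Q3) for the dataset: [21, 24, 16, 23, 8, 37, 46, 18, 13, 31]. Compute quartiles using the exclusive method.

32.5

Step 1: Sort the data: [8, 13, 16, 18, 21, 23, 24, 31, 37, 46]
Step 2: n = 10
Step 3: Using the exclusive quartile method:
  Q1 = 15.25
  Q2 (median) = 22
  Q3 = 32.5
  IQR = Q3 - Q1 = 32.5 - 15.25 = 17.25
Step 4: Q3 = 32.5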